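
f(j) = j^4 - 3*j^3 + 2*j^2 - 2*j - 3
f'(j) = 4*j^3 - 9*j^2 + 4*j - 2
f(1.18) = -5.57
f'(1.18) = -3.24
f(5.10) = 317.39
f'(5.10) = 314.91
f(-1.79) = 34.46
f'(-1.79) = -60.94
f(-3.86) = 429.05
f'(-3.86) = -381.59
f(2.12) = -6.64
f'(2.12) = 4.14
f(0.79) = -4.42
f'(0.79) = -2.48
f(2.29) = -5.62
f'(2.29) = 8.00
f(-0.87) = 2.80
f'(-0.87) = -14.93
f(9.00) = 4515.00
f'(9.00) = 2221.00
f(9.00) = 4515.00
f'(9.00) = 2221.00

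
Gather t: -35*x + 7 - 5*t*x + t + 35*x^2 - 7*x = t*(1 - 5*x) + 35*x^2 - 42*x + 7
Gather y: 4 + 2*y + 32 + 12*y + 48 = 14*y + 84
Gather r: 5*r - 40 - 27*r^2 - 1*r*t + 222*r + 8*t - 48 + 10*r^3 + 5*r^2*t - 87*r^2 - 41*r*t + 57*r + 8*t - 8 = 10*r^3 + r^2*(5*t - 114) + r*(284 - 42*t) + 16*t - 96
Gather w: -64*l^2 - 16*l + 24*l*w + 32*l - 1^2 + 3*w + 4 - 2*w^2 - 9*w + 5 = -64*l^2 + 16*l - 2*w^2 + w*(24*l - 6) + 8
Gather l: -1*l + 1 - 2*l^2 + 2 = -2*l^2 - l + 3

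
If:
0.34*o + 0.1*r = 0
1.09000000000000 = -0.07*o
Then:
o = -15.57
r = 52.94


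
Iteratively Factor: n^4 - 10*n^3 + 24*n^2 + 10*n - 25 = (n - 5)*(n^3 - 5*n^2 - n + 5) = (n - 5)*(n + 1)*(n^2 - 6*n + 5) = (n - 5)^2*(n + 1)*(n - 1)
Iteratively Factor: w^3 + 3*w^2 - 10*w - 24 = (w - 3)*(w^2 + 6*w + 8) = (w - 3)*(w + 4)*(w + 2)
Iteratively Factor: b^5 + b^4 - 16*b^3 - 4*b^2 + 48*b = (b)*(b^4 + b^3 - 16*b^2 - 4*b + 48) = b*(b - 2)*(b^3 + 3*b^2 - 10*b - 24) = b*(b - 3)*(b - 2)*(b^2 + 6*b + 8) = b*(b - 3)*(b - 2)*(b + 4)*(b + 2)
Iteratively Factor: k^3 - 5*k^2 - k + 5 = (k - 1)*(k^2 - 4*k - 5) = (k - 1)*(k + 1)*(k - 5)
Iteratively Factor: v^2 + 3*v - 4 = (v - 1)*(v + 4)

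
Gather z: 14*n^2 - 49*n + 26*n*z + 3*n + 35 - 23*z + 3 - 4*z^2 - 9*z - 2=14*n^2 - 46*n - 4*z^2 + z*(26*n - 32) + 36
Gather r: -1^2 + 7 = 6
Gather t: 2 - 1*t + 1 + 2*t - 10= t - 7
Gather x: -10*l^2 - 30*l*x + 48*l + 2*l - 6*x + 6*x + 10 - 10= -10*l^2 - 30*l*x + 50*l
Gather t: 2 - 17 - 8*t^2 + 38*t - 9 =-8*t^2 + 38*t - 24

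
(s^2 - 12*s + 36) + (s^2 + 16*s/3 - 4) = 2*s^2 - 20*s/3 + 32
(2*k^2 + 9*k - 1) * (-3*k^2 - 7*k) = -6*k^4 - 41*k^3 - 60*k^2 + 7*k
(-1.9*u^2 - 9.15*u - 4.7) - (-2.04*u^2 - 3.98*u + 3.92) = 0.14*u^2 - 5.17*u - 8.62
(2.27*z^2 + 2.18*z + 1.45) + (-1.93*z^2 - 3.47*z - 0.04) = 0.34*z^2 - 1.29*z + 1.41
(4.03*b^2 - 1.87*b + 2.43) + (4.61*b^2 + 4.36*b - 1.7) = 8.64*b^2 + 2.49*b + 0.73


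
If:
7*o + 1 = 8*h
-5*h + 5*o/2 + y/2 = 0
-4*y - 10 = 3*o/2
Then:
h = -59/88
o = -10/11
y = -95/44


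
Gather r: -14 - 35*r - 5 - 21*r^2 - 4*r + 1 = -21*r^2 - 39*r - 18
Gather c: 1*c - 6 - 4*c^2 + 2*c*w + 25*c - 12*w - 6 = -4*c^2 + c*(2*w + 26) - 12*w - 12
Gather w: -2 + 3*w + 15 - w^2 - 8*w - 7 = -w^2 - 5*w + 6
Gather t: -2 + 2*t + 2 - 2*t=0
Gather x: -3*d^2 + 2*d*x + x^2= -3*d^2 + 2*d*x + x^2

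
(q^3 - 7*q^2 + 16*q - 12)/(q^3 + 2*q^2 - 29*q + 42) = (q - 2)/(q + 7)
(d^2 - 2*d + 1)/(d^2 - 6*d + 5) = (d - 1)/(d - 5)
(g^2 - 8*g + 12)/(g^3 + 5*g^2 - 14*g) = (g - 6)/(g*(g + 7))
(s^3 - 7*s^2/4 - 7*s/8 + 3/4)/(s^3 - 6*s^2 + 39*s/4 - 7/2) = (4*s + 3)/(2*(2*s - 7))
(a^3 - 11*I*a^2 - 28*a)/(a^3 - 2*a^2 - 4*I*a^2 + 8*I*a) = (a - 7*I)/(a - 2)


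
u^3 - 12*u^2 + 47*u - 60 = (u - 5)*(u - 4)*(u - 3)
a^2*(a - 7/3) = a^3 - 7*a^2/3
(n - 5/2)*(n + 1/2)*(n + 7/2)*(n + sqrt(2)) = n^4 + sqrt(2)*n^3 + 3*n^3/2 - 33*n^2/4 + 3*sqrt(2)*n^2/2 - 33*sqrt(2)*n/4 - 35*n/8 - 35*sqrt(2)/8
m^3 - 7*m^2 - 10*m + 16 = (m - 8)*(m - 1)*(m + 2)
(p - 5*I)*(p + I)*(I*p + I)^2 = -p^4 - 2*p^3 + 4*I*p^3 - 6*p^2 + 8*I*p^2 - 10*p + 4*I*p - 5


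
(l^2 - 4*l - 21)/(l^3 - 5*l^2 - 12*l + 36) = (l - 7)/(l^2 - 8*l + 12)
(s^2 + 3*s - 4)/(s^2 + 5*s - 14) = (s^2 + 3*s - 4)/(s^2 + 5*s - 14)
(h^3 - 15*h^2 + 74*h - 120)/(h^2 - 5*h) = h - 10 + 24/h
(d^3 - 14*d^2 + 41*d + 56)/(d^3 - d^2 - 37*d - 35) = (d - 8)/(d + 5)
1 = 1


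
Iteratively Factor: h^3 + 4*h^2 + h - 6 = (h + 3)*(h^2 + h - 2) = (h + 2)*(h + 3)*(h - 1)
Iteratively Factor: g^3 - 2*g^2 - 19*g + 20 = (g - 1)*(g^2 - g - 20) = (g - 5)*(g - 1)*(g + 4)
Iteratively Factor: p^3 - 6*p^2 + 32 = (p - 4)*(p^2 - 2*p - 8) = (p - 4)^2*(p + 2)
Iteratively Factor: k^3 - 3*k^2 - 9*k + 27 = (k - 3)*(k^2 - 9) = (k - 3)*(k + 3)*(k - 3)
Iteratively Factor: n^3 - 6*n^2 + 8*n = (n)*(n^2 - 6*n + 8) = n*(n - 4)*(n - 2)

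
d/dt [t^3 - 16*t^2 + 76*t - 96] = 3*t^2 - 32*t + 76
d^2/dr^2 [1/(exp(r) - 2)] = (exp(r) + 2)*exp(r)/(exp(r) - 2)^3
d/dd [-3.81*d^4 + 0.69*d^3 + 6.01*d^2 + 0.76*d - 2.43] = -15.24*d^3 + 2.07*d^2 + 12.02*d + 0.76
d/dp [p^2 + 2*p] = 2*p + 2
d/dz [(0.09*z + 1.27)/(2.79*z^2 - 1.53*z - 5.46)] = (-0.2511*z^2 - 7.0866*z + 1.4517)/(7.7841*z^4 - 8.5374*z^3 - 28.1259*z^2 + 16.7076*z + 29.8116)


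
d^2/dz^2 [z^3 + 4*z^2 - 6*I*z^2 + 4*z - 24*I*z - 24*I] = 6*z + 8 - 12*I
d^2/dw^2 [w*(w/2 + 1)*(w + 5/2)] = 3*w + 9/2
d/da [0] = 0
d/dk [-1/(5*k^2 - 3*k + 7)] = (10*k - 3)/(5*k^2 - 3*k + 7)^2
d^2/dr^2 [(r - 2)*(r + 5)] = 2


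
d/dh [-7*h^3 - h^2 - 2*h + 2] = -21*h^2 - 2*h - 2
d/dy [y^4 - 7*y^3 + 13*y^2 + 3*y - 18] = 4*y^3 - 21*y^2 + 26*y + 3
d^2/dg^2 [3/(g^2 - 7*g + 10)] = 6*(-g^2 + 7*g + (2*g - 7)^2 - 10)/(g^2 - 7*g + 10)^3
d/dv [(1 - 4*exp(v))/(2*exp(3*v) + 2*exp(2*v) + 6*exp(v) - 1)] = 2*(8*exp(3*v) + exp(2*v) - 2*exp(v) - 1)*exp(v)/(4*exp(6*v) + 8*exp(5*v) + 28*exp(4*v) + 20*exp(3*v) + 32*exp(2*v) - 12*exp(v) + 1)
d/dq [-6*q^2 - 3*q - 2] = -12*q - 3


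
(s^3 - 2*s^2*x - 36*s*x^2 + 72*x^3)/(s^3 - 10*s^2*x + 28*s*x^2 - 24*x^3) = (-s - 6*x)/(-s + 2*x)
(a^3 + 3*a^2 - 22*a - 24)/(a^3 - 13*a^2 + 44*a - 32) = (a^2 + 7*a + 6)/(a^2 - 9*a + 8)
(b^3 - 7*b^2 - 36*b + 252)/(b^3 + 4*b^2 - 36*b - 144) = (b - 7)/(b + 4)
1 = 1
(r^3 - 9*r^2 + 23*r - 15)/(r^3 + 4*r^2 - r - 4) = (r^2 - 8*r + 15)/(r^2 + 5*r + 4)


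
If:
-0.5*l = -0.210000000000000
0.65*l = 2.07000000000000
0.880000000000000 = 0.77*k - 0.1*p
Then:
No Solution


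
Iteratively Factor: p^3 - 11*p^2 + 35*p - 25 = (p - 5)*(p^2 - 6*p + 5) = (p - 5)*(p - 1)*(p - 5)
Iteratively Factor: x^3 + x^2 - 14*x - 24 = (x + 2)*(x^2 - x - 12) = (x - 4)*(x + 2)*(x + 3)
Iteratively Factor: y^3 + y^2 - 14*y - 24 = (y - 4)*(y^2 + 5*y + 6) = (y - 4)*(y + 2)*(y + 3)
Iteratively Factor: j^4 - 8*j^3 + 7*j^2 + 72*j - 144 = (j - 3)*(j^3 - 5*j^2 - 8*j + 48) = (j - 3)*(j + 3)*(j^2 - 8*j + 16) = (j - 4)*(j - 3)*(j + 3)*(j - 4)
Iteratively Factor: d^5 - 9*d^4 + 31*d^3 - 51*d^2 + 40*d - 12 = (d - 3)*(d^4 - 6*d^3 + 13*d^2 - 12*d + 4) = (d - 3)*(d - 2)*(d^3 - 4*d^2 + 5*d - 2) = (d - 3)*(d - 2)*(d - 1)*(d^2 - 3*d + 2) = (d - 3)*(d - 2)^2*(d - 1)*(d - 1)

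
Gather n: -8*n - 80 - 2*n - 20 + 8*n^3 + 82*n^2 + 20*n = 8*n^3 + 82*n^2 + 10*n - 100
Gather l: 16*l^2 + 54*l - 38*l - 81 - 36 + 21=16*l^2 + 16*l - 96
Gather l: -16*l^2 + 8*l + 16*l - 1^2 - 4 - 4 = -16*l^2 + 24*l - 9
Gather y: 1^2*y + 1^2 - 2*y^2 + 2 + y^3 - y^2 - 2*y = y^3 - 3*y^2 - y + 3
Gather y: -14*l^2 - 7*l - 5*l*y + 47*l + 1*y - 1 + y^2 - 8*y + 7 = -14*l^2 + 40*l + y^2 + y*(-5*l - 7) + 6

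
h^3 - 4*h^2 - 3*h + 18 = (h - 3)^2*(h + 2)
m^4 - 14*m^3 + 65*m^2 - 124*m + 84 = (m - 7)*(m - 3)*(m - 2)^2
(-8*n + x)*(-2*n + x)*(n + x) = 16*n^3 + 6*n^2*x - 9*n*x^2 + x^3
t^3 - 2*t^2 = t^2*(t - 2)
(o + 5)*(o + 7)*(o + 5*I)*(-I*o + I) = -I*o^4 + 5*o^3 - 11*I*o^3 + 55*o^2 - 23*I*o^2 + 115*o + 35*I*o - 175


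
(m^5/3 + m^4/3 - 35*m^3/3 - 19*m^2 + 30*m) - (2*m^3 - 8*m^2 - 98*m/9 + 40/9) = m^5/3 + m^4/3 - 41*m^3/3 - 11*m^2 + 368*m/9 - 40/9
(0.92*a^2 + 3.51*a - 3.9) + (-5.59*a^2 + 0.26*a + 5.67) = -4.67*a^2 + 3.77*a + 1.77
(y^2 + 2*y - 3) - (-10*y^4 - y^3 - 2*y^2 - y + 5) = 10*y^4 + y^3 + 3*y^2 + 3*y - 8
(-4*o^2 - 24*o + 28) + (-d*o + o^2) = -d*o - 3*o^2 - 24*o + 28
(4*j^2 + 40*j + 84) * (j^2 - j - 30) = 4*j^4 + 36*j^3 - 76*j^2 - 1284*j - 2520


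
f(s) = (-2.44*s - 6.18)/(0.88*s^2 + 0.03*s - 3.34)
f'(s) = (-2.44*s - 6.18)*(-1.76*s - 0.03)/(0.88*s^2 + 0.03*s - 3.34)^2 - 2.44/(0.88*s^2 + 0.03*s - 3.34) = (2.1472*s^2 + 10.8768*s + 8.335)/(0.7744*s^4 + 0.0528*s^3 - 5.8775*s^2 - 0.2004*s + 11.1556)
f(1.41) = 6.21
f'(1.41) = 11.66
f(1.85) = 39.22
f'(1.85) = 481.49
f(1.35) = 5.59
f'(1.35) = 9.37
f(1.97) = -81.81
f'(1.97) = 2112.38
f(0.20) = 2.02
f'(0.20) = 0.97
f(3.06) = -2.73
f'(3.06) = 2.48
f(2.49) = -5.59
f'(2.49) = 10.15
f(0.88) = 3.16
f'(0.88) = 2.82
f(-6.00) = 0.30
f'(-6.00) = 0.03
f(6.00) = -0.73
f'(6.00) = 0.19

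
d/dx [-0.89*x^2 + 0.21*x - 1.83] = 0.21 - 1.78*x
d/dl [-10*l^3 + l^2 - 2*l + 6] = -30*l^2 + 2*l - 2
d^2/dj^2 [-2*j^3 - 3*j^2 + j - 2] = -12*j - 6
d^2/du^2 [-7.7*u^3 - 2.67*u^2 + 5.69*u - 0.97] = -46.2*u - 5.34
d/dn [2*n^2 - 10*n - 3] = 4*n - 10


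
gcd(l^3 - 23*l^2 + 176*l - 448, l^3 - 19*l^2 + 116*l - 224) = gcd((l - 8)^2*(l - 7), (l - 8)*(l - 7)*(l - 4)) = l^2 - 15*l + 56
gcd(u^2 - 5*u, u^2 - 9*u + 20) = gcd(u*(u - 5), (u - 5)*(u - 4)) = u - 5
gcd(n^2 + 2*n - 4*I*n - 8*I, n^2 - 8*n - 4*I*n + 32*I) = n - 4*I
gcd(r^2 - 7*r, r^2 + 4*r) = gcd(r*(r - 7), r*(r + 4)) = r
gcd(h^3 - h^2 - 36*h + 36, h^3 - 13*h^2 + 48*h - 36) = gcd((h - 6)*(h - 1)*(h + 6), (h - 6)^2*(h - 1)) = h^2 - 7*h + 6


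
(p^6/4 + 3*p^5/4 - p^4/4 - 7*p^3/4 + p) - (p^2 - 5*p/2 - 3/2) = p^6/4 + 3*p^5/4 - p^4/4 - 7*p^3/4 - p^2 + 7*p/2 + 3/2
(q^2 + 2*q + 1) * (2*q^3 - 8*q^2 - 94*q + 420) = 2*q^5 - 4*q^4 - 108*q^3 + 224*q^2 + 746*q + 420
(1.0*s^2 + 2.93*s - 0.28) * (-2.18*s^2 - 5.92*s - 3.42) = -2.18*s^4 - 12.3074*s^3 - 20.1552*s^2 - 8.363*s + 0.9576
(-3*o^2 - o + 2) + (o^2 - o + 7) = -2*o^2 - 2*o + 9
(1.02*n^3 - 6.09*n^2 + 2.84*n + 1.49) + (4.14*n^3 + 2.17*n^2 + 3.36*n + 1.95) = 5.16*n^3 - 3.92*n^2 + 6.2*n + 3.44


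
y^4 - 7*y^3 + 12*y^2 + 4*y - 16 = (y - 4)*(y - 2)^2*(y + 1)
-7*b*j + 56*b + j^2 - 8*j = (-7*b + j)*(j - 8)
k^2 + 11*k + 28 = (k + 4)*(k + 7)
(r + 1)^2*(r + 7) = r^3 + 9*r^2 + 15*r + 7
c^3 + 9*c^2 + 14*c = c*(c + 2)*(c + 7)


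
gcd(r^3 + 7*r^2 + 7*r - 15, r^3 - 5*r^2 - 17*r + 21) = r^2 + 2*r - 3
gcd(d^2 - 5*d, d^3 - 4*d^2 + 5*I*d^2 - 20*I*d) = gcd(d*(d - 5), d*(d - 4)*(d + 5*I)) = d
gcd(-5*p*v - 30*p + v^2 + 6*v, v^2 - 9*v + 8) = 1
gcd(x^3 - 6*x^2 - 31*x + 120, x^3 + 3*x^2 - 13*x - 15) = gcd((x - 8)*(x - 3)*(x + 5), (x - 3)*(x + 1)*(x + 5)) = x^2 + 2*x - 15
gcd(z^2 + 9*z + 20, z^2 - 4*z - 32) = z + 4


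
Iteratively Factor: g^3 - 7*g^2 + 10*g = (g)*(g^2 - 7*g + 10) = g*(g - 5)*(g - 2)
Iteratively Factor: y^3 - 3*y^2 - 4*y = (y + 1)*(y^2 - 4*y) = (y - 4)*(y + 1)*(y)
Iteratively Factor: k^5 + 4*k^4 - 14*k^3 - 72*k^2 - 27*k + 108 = (k + 3)*(k^4 + k^3 - 17*k^2 - 21*k + 36) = (k + 3)^2*(k^3 - 2*k^2 - 11*k + 12) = (k - 1)*(k + 3)^2*(k^2 - k - 12) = (k - 1)*(k + 3)^3*(k - 4)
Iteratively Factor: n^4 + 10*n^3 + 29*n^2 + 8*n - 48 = (n + 4)*(n^3 + 6*n^2 + 5*n - 12) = (n + 4)^2*(n^2 + 2*n - 3) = (n + 3)*(n + 4)^2*(n - 1)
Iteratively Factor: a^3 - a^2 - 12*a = (a - 4)*(a^2 + 3*a) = (a - 4)*(a + 3)*(a)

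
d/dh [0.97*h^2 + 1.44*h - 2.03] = 1.94*h + 1.44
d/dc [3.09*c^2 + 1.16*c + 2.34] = 6.18*c + 1.16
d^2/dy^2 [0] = 0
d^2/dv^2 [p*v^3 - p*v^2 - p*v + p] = 2*p*(3*v - 1)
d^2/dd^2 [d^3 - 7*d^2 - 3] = 6*d - 14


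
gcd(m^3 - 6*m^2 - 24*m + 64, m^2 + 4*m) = m + 4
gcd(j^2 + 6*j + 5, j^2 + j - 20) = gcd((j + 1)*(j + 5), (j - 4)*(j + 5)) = j + 5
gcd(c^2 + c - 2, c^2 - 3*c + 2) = c - 1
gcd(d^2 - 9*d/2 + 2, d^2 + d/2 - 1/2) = d - 1/2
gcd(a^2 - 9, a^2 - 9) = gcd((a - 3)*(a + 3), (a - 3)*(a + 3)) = a^2 - 9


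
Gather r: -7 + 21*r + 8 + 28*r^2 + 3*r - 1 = 28*r^2 + 24*r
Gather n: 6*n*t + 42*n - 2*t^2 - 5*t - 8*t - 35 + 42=n*(6*t + 42) - 2*t^2 - 13*t + 7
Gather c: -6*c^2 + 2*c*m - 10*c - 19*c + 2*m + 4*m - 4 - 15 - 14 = -6*c^2 + c*(2*m - 29) + 6*m - 33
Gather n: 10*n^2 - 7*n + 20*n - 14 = 10*n^2 + 13*n - 14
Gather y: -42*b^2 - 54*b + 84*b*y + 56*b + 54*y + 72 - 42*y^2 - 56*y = -42*b^2 + 2*b - 42*y^2 + y*(84*b - 2) + 72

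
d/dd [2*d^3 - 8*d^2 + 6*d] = 6*d^2 - 16*d + 6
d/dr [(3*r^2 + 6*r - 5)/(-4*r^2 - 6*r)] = (3*r^2 - 20*r - 15)/(2*r^2*(4*r^2 + 12*r + 9))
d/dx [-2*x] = -2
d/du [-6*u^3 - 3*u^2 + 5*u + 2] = -18*u^2 - 6*u + 5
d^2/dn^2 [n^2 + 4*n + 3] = 2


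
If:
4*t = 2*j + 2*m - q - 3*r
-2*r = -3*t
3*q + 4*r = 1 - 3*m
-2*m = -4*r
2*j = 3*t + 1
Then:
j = 7/22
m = -4/11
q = 31/33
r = -2/11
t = -4/33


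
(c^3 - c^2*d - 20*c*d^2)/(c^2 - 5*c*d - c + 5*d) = c*(c + 4*d)/(c - 1)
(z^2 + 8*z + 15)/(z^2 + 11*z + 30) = (z + 3)/(z + 6)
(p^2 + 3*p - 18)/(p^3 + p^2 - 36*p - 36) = (p - 3)/(p^2 - 5*p - 6)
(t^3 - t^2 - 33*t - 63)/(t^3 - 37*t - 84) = (t + 3)/(t + 4)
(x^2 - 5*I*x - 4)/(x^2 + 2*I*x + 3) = (x - 4*I)/(x + 3*I)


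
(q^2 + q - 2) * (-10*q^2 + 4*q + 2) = -10*q^4 - 6*q^3 + 26*q^2 - 6*q - 4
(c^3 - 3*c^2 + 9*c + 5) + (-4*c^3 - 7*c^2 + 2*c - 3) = -3*c^3 - 10*c^2 + 11*c + 2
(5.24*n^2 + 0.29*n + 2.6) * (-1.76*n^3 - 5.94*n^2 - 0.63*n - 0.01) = -9.2224*n^5 - 31.636*n^4 - 9.5998*n^3 - 15.6791*n^2 - 1.6409*n - 0.026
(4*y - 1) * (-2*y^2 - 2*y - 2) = -8*y^3 - 6*y^2 - 6*y + 2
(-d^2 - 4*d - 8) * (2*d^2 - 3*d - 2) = -2*d^4 - 5*d^3 - 2*d^2 + 32*d + 16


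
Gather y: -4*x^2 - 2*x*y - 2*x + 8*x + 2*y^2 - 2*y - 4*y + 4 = -4*x^2 + 6*x + 2*y^2 + y*(-2*x - 6) + 4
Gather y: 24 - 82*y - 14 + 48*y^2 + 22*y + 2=48*y^2 - 60*y + 12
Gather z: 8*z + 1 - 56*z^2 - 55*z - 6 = -56*z^2 - 47*z - 5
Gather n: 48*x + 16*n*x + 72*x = 16*n*x + 120*x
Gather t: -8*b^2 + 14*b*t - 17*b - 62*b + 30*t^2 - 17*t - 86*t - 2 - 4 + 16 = -8*b^2 - 79*b + 30*t^2 + t*(14*b - 103) + 10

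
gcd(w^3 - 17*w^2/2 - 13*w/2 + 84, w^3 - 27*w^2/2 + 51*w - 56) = w^2 - 23*w/2 + 28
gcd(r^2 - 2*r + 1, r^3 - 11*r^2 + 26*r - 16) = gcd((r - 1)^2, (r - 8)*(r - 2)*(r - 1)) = r - 1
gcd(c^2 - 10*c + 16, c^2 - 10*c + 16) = c^2 - 10*c + 16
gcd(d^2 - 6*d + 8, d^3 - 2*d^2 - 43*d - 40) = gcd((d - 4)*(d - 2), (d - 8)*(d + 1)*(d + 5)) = 1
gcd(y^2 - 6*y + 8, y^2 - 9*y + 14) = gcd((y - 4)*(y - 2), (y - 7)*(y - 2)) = y - 2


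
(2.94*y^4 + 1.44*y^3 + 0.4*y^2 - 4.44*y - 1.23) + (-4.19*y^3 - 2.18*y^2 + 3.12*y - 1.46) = 2.94*y^4 - 2.75*y^3 - 1.78*y^2 - 1.32*y - 2.69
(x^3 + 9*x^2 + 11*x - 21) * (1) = x^3 + 9*x^2 + 11*x - 21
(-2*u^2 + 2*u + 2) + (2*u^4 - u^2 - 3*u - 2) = 2*u^4 - 3*u^2 - u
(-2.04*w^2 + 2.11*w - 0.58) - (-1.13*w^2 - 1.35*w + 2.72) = -0.91*w^2 + 3.46*w - 3.3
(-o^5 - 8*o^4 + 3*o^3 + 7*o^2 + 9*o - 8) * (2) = -2*o^5 - 16*o^4 + 6*o^3 + 14*o^2 + 18*o - 16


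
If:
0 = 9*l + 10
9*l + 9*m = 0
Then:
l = -10/9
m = 10/9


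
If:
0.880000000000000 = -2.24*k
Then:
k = -0.39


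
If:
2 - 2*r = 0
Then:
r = 1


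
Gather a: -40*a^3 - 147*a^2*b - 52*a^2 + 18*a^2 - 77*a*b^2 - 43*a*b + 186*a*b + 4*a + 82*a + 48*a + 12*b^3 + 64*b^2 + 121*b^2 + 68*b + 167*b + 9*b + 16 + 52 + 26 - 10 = -40*a^3 + a^2*(-147*b - 34) + a*(-77*b^2 + 143*b + 134) + 12*b^3 + 185*b^2 + 244*b + 84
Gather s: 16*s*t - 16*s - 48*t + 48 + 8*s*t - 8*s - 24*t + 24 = s*(24*t - 24) - 72*t + 72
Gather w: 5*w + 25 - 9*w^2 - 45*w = -9*w^2 - 40*w + 25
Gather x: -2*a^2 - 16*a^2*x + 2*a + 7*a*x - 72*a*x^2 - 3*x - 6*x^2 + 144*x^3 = -2*a^2 + 2*a + 144*x^3 + x^2*(-72*a - 6) + x*(-16*a^2 + 7*a - 3)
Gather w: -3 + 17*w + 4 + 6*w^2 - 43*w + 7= 6*w^2 - 26*w + 8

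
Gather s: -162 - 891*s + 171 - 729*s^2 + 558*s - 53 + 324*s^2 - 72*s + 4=-405*s^2 - 405*s - 40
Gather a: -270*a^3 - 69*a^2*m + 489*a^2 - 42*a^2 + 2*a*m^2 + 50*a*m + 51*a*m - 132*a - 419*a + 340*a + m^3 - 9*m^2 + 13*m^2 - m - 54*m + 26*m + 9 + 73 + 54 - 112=-270*a^3 + a^2*(447 - 69*m) + a*(2*m^2 + 101*m - 211) + m^3 + 4*m^2 - 29*m + 24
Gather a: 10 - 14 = -4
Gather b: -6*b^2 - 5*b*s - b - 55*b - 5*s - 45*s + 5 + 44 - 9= -6*b^2 + b*(-5*s - 56) - 50*s + 40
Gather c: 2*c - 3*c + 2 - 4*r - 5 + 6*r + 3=-c + 2*r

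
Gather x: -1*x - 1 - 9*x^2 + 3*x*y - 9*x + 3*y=-9*x^2 + x*(3*y - 10) + 3*y - 1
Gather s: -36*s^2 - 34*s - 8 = -36*s^2 - 34*s - 8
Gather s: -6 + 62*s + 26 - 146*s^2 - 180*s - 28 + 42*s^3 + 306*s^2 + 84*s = 42*s^3 + 160*s^2 - 34*s - 8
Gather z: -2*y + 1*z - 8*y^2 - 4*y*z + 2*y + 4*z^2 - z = -8*y^2 - 4*y*z + 4*z^2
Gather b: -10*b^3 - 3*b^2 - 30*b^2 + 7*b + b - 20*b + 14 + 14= -10*b^3 - 33*b^2 - 12*b + 28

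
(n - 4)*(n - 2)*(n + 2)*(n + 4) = n^4 - 20*n^2 + 64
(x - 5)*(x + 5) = x^2 - 25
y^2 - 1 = (y - 1)*(y + 1)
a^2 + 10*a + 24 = (a + 4)*(a + 6)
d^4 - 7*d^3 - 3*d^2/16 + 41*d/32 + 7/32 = (d - 7)*(d - 1/2)*(d + 1/4)^2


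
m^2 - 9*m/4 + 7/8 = (m - 7/4)*(m - 1/2)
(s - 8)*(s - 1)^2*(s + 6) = s^4 - 4*s^3 - 43*s^2 + 94*s - 48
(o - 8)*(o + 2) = o^2 - 6*o - 16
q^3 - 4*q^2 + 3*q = q*(q - 3)*(q - 1)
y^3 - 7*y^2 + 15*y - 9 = (y - 3)^2*(y - 1)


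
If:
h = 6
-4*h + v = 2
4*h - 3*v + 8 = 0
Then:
No Solution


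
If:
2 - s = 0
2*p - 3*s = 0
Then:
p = 3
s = 2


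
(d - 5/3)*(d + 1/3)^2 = d^3 - d^2 - d - 5/27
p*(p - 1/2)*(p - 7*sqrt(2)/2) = p^3 - 7*sqrt(2)*p^2/2 - p^2/2 + 7*sqrt(2)*p/4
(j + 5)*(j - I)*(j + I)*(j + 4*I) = j^4 + 5*j^3 + 4*I*j^3 + j^2 + 20*I*j^2 + 5*j + 4*I*j + 20*I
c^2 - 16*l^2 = (c - 4*l)*(c + 4*l)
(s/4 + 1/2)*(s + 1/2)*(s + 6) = s^3/4 + 17*s^2/8 + 4*s + 3/2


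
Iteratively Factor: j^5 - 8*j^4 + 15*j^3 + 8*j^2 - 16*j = (j + 1)*(j^4 - 9*j^3 + 24*j^2 - 16*j) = (j - 4)*(j + 1)*(j^3 - 5*j^2 + 4*j) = (j - 4)^2*(j + 1)*(j^2 - j) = j*(j - 4)^2*(j + 1)*(j - 1)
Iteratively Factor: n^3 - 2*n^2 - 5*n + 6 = (n + 2)*(n^2 - 4*n + 3) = (n - 1)*(n + 2)*(n - 3)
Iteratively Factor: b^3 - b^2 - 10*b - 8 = (b - 4)*(b^2 + 3*b + 2) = (b - 4)*(b + 2)*(b + 1)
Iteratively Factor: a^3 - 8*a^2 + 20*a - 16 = (a - 4)*(a^2 - 4*a + 4) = (a - 4)*(a - 2)*(a - 2)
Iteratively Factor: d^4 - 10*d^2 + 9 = (d - 1)*(d^3 + d^2 - 9*d - 9) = (d - 1)*(d + 1)*(d^2 - 9) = (d - 3)*(d - 1)*(d + 1)*(d + 3)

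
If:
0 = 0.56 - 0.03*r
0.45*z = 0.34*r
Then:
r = 18.67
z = 14.10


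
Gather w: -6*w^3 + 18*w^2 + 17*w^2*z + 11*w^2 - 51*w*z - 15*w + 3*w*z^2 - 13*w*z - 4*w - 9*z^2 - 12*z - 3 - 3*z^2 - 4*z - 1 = -6*w^3 + w^2*(17*z + 29) + w*(3*z^2 - 64*z - 19) - 12*z^2 - 16*z - 4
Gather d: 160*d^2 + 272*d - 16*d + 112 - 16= 160*d^2 + 256*d + 96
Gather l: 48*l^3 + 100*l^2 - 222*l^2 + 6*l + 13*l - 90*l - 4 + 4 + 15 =48*l^3 - 122*l^2 - 71*l + 15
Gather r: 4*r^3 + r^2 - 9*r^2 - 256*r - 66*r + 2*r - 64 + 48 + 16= 4*r^3 - 8*r^2 - 320*r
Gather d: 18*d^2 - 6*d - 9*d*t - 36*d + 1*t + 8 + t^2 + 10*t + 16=18*d^2 + d*(-9*t - 42) + t^2 + 11*t + 24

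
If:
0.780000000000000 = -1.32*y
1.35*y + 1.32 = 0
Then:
No Solution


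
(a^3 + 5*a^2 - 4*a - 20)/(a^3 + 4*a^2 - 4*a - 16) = (a + 5)/(a + 4)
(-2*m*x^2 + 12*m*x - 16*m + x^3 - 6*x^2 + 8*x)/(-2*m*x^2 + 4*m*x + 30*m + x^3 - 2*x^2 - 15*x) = (x^2 - 6*x + 8)/(x^2 - 2*x - 15)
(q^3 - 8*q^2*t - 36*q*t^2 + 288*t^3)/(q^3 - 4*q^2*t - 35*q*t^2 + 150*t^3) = (q^2 - 14*q*t + 48*t^2)/(q^2 - 10*q*t + 25*t^2)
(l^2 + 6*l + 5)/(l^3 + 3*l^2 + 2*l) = (l + 5)/(l*(l + 2))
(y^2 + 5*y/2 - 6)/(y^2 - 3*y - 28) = (y - 3/2)/(y - 7)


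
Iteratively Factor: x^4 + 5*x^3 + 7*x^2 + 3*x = (x + 1)*(x^3 + 4*x^2 + 3*x) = (x + 1)^2*(x^2 + 3*x) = (x + 1)^2*(x + 3)*(x)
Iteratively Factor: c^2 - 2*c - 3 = (c + 1)*(c - 3)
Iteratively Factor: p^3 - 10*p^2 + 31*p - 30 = (p - 3)*(p^2 - 7*p + 10) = (p - 5)*(p - 3)*(p - 2)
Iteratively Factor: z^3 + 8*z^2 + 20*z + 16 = (z + 2)*(z^2 + 6*z + 8) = (z + 2)*(z + 4)*(z + 2)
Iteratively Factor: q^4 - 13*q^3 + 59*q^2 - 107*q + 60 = (q - 4)*(q^3 - 9*q^2 + 23*q - 15) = (q - 4)*(q - 3)*(q^2 - 6*q + 5) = (q - 4)*(q - 3)*(q - 1)*(q - 5)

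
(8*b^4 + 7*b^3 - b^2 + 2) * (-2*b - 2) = -16*b^5 - 30*b^4 - 12*b^3 + 2*b^2 - 4*b - 4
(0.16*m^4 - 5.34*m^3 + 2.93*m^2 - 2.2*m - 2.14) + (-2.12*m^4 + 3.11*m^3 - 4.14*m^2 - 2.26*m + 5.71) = -1.96*m^4 - 2.23*m^3 - 1.21*m^2 - 4.46*m + 3.57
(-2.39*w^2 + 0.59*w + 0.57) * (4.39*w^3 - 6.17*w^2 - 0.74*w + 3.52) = -10.4921*w^5 + 17.3364*w^4 + 0.6306*w^3 - 12.3663*w^2 + 1.655*w + 2.0064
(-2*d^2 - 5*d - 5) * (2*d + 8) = -4*d^3 - 26*d^2 - 50*d - 40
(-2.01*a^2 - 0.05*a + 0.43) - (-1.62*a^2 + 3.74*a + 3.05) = -0.39*a^2 - 3.79*a - 2.62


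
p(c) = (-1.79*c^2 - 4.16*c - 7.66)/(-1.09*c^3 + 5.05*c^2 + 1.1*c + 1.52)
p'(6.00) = -2.06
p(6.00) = 2.13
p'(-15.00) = -0.00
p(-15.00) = -0.07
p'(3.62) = -1.46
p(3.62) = -2.31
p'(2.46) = -0.19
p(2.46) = -1.55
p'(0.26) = 4.47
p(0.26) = -4.16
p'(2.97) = -0.53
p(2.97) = -1.72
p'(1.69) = 0.30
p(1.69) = -1.58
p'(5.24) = -21.63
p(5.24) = 7.22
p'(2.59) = -0.26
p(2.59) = -1.58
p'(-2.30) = -0.09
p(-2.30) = -0.19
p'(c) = (-3.58*c - 4.16)/(-1.09*c^3 + 5.05*c^2 + 1.1*c + 1.52) + (-1.79*c^2 - 4.16*c - 7.66)*(3.27*c^2 - 10.1*c - 1.1)/(-1.09*c^3 + 5.05*c^2 + 1.1*c + 1.52)^2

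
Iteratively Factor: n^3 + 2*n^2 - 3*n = (n + 3)*(n^2 - n) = n*(n + 3)*(n - 1)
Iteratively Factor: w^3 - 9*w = (w)*(w^2 - 9) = w*(w + 3)*(w - 3)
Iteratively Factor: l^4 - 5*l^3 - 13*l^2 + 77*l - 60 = (l + 4)*(l^3 - 9*l^2 + 23*l - 15) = (l - 5)*(l + 4)*(l^2 - 4*l + 3) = (l - 5)*(l - 1)*(l + 4)*(l - 3)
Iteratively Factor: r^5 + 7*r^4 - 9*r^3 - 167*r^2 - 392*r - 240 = (r + 4)*(r^4 + 3*r^3 - 21*r^2 - 83*r - 60) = (r - 5)*(r + 4)*(r^3 + 8*r^2 + 19*r + 12) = (r - 5)*(r + 1)*(r + 4)*(r^2 + 7*r + 12) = (r - 5)*(r + 1)*(r + 3)*(r + 4)*(r + 4)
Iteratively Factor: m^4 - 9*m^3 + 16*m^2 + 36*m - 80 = (m - 2)*(m^3 - 7*m^2 + 2*m + 40) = (m - 4)*(m - 2)*(m^2 - 3*m - 10) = (m - 4)*(m - 2)*(m + 2)*(m - 5)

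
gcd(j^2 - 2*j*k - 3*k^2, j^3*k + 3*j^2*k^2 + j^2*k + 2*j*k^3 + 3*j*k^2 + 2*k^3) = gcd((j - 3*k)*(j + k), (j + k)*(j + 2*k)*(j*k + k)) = j + k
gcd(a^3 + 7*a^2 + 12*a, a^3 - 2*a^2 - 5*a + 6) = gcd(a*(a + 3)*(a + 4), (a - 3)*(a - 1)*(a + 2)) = 1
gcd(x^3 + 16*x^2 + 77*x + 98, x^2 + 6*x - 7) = x + 7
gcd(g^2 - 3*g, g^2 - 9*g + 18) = g - 3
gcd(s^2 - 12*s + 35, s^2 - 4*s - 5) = s - 5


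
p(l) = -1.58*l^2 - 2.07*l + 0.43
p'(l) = -3.16*l - 2.07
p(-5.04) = -29.27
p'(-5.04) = 13.86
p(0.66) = -1.62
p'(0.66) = -4.16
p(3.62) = -27.77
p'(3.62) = -13.51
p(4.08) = -34.32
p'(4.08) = -14.96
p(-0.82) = 1.07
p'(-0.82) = 0.52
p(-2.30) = -3.17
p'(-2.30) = 5.20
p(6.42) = -77.98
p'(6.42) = -22.36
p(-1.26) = 0.53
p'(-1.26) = 1.91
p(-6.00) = -44.03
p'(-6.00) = 16.89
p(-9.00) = -108.92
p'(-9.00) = 26.37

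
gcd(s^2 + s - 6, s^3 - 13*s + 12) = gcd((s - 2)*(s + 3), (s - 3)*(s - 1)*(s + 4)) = 1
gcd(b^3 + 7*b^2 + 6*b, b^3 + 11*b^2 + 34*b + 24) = b^2 + 7*b + 6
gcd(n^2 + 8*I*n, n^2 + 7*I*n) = n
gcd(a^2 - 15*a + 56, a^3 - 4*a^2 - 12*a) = 1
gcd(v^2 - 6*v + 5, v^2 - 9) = 1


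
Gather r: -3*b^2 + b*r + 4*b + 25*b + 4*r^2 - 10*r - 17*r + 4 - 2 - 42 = -3*b^2 + 29*b + 4*r^2 + r*(b - 27) - 40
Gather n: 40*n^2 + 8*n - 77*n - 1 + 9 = 40*n^2 - 69*n + 8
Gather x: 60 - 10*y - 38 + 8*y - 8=14 - 2*y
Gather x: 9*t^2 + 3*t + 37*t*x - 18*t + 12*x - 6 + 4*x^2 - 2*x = 9*t^2 - 15*t + 4*x^2 + x*(37*t + 10) - 6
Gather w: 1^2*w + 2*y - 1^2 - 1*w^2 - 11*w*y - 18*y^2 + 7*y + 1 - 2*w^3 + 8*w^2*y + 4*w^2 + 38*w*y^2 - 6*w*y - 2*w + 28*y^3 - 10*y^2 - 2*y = -2*w^3 + w^2*(8*y + 3) + w*(38*y^2 - 17*y - 1) + 28*y^3 - 28*y^2 + 7*y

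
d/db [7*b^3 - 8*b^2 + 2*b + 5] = 21*b^2 - 16*b + 2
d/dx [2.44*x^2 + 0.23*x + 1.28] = 4.88*x + 0.23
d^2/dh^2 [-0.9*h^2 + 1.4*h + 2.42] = -1.80000000000000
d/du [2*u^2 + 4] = 4*u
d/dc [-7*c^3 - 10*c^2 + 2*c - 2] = -21*c^2 - 20*c + 2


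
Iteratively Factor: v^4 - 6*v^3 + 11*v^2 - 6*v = (v)*(v^3 - 6*v^2 + 11*v - 6) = v*(v - 1)*(v^2 - 5*v + 6) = v*(v - 3)*(v - 1)*(v - 2)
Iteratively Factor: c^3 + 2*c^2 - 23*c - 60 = (c + 4)*(c^2 - 2*c - 15) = (c - 5)*(c + 4)*(c + 3)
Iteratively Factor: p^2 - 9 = (p - 3)*(p + 3)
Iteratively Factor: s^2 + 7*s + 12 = (s + 3)*(s + 4)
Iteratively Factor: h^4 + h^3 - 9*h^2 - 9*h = (h - 3)*(h^3 + 4*h^2 + 3*h) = (h - 3)*(h + 3)*(h^2 + h) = h*(h - 3)*(h + 3)*(h + 1)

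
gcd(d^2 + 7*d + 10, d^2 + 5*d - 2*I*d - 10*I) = d + 5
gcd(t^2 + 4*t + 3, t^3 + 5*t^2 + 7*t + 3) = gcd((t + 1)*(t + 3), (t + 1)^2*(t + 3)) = t^2 + 4*t + 3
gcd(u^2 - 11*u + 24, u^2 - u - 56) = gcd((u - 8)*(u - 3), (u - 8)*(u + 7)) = u - 8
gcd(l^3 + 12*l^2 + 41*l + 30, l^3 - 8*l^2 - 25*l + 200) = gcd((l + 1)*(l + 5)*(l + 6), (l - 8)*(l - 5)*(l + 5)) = l + 5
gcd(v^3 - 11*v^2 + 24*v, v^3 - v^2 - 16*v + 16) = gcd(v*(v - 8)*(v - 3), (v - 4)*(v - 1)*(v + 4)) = 1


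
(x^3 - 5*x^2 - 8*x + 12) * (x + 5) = x^4 - 33*x^2 - 28*x + 60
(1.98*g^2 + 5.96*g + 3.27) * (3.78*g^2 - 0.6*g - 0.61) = 7.4844*g^4 + 21.3408*g^3 + 7.5768*g^2 - 5.5976*g - 1.9947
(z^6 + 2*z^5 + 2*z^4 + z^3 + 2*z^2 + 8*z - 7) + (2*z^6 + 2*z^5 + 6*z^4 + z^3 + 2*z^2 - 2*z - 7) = 3*z^6 + 4*z^5 + 8*z^4 + 2*z^3 + 4*z^2 + 6*z - 14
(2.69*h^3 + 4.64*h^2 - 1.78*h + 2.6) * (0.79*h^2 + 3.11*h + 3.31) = 2.1251*h^5 + 12.0315*h^4 + 21.9281*h^3 + 11.8766*h^2 + 2.1942*h + 8.606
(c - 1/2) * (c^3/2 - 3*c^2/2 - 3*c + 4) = c^4/2 - 7*c^3/4 - 9*c^2/4 + 11*c/2 - 2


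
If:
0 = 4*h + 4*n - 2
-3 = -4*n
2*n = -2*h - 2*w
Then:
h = -1/4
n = 3/4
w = -1/2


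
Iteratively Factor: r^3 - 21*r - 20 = (r - 5)*(r^2 + 5*r + 4) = (r - 5)*(r + 4)*(r + 1)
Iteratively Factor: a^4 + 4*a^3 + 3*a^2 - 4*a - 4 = (a + 2)*(a^3 + 2*a^2 - a - 2) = (a - 1)*(a + 2)*(a^2 + 3*a + 2) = (a - 1)*(a + 1)*(a + 2)*(a + 2)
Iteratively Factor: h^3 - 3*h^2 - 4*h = (h)*(h^2 - 3*h - 4) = h*(h - 4)*(h + 1)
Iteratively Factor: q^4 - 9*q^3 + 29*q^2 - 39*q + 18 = (q - 2)*(q^3 - 7*q^2 + 15*q - 9) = (q - 2)*(q - 1)*(q^2 - 6*q + 9) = (q - 3)*(q - 2)*(q - 1)*(q - 3)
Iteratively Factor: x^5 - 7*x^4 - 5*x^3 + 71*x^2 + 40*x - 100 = (x + 2)*(x^4 - 9*x^3 + 13*x^2 + 45*x - 50) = (x - 1)*(x + 2)*(x^3 - 8*x^2 + 5*x + 50) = (x - 1)*(x + 2)^2*(x^2 - 10*x + 25) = (x - 5)*(x - 1)*(x + 2)^2*(x - 5)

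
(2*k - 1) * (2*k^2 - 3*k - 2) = 4*k^3 - 8*k^2 - k + 2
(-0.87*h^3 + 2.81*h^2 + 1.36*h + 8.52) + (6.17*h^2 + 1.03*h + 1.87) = -0.87*h^3 + 8.98*h^2 + 2.39*h + 10.39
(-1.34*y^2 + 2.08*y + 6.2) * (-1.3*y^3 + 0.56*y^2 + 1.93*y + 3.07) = 1.742*y^5 - 3.4544*y^4 - 9.4814*y^3 + 3.3726*y^2 + 18.3516*y + 19.034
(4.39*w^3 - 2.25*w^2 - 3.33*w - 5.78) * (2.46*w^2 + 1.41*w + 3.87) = 10.7994*w^5 + 0.654899999999999*w^4 + 5.625*w^3 - 27.6216*w^2 - 21.0369*w - 22.3686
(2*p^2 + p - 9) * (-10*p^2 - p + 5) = -20*p^4 - 12*p^3 + 99*p^2 + 14*p - 45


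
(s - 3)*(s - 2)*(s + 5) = s^3 - 19*s + 30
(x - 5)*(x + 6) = x^2 + x - 30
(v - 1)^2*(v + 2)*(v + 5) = v^4 + 5*v^3 - 3*v^2 - 13*v + 10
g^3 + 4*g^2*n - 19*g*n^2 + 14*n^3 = (g - 2*n)*(g - n)*(g + 7*n)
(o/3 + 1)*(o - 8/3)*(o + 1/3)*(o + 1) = o^4/3 + 5*o^3/9 - 65*o^2/27 - 95*o/27 - 8/9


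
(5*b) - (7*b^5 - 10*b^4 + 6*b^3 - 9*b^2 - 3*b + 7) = -7*b^5 + 10*b^4 - 6*b^3 + 9*b^2 + 8*b - 7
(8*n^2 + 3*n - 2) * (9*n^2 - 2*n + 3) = 72*n^4 + 11*n^3 + 13*n - 6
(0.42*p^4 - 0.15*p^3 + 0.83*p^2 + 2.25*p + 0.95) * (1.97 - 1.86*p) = -0.7812*p^5 + 1.1064*p^4 - 1.8393*p^3 - 2.5499*p^2 + 2.6655*p + 1.8715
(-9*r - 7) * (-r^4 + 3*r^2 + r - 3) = 9*r^5 + 7*r^4 - 27*r^3 - 30*r^2 + 20*r + 21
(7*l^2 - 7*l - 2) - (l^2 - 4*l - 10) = 6*l^2 - 3*l + 8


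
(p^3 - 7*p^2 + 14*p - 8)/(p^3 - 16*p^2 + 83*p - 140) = (p^2 - 3*p + 2)/(p^2 - 12*p + 35)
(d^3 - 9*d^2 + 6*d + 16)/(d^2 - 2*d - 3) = (d^2 - 10*d + 16)/(d - 3)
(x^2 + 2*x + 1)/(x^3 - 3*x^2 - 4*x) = (x + 1)/(x*(x - 4))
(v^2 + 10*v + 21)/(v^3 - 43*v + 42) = (v + 3)/(v^2 - 7*v + 6)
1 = 1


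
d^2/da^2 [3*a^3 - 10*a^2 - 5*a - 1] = 18*a - 20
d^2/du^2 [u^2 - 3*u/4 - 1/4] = 2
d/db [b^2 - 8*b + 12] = 2*b - 8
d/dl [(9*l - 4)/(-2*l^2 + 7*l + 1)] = (18*l^2 - 16*l + 37)/(4*l^4 - 28*l^3 + 45*l^2 + 14*l + 1)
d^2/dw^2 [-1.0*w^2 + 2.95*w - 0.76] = -2.00000000000000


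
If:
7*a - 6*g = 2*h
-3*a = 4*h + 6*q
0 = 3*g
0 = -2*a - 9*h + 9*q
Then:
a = 0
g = 0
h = 0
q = 0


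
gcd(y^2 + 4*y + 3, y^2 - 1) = y + 1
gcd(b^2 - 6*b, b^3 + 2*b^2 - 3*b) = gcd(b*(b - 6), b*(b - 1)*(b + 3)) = b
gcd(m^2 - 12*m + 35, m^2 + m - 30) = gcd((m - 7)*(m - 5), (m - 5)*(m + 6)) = m - 5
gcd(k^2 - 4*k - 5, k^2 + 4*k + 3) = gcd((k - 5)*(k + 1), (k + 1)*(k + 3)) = k + 1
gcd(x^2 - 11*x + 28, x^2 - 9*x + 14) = x - 7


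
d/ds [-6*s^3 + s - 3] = 1 - 18*s^2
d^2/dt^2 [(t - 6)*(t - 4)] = 2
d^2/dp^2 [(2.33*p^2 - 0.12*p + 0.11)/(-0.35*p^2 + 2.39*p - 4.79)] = (-4.44089209850063e-16*p^4 - 3.86869*p^3 + 23.35662*p^2 - 0.654990000000008*p - 105.059794)/(0.042875*p^6 - 0.878325*p^5 + 7.75803*p^4 - 37.692929*p^3 + 106.174182*p^2 - 164.509197*p + 109.902239)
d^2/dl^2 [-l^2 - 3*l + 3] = -2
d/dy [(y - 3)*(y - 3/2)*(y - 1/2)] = 3*y^2 - 10*y + 27/4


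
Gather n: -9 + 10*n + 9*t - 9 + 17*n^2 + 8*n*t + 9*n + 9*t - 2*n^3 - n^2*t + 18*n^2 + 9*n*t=-2*n^3 + n^2*(35 - t) + n*(17*t + 19) + 18*t - 18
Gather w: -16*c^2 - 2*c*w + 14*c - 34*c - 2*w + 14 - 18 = -16*c^2 - 20*c + w*(-2*c - 2) - 4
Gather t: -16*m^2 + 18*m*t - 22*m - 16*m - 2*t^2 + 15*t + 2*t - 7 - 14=-16*m^2 - 38*m - 2*t^2 + t*(18*m + 17) - 21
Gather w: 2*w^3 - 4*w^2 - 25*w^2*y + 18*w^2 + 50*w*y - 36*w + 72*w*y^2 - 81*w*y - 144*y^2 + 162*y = 2*w^3 + w^2*(14 - 25*y) + w*(72*y^2 - 31*y - 36) - 144*y^2 + 162*y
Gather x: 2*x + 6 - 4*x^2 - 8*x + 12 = -4*x^2 - 6*x + 18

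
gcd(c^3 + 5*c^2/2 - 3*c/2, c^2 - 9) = c + 3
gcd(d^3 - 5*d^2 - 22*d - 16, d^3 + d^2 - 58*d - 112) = d^2 - 6*d - 16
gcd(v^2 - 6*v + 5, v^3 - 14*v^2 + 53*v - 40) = v^2 - 6*v + 5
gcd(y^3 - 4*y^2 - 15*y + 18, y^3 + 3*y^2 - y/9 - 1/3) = y + 3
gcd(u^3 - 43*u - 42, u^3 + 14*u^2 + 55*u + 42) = u^2 + 7*u + 6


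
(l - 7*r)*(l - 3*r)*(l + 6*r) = l^3 - 4*l^2*r - 39*l*r^2 + 126*r^3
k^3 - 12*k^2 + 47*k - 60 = (k - 5)*(k - 4)*(k - 3)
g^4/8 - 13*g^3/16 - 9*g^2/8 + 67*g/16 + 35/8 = (g/4 + 1/4)*(g/2 + 1)*(g - 7)*(g - 5/2)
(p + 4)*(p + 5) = p^2 + 9*p + 20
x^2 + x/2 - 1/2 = (x - 1/2)*(x + 1)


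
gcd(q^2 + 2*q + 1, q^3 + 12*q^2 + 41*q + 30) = q + 1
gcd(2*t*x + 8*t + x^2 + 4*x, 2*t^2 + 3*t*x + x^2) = 2*t + x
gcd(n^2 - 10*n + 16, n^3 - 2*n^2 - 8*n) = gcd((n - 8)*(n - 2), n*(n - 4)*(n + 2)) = 1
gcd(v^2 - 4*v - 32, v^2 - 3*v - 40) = v - 8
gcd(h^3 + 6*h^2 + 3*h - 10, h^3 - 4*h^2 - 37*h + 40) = h^2 + 4*h - 5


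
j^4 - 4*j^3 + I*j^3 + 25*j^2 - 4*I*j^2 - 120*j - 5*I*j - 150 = (j - 5)*(j + 1)*(j - 5*I)*(j + 6*I)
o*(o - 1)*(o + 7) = o^3 + 6*o^2 - 7*o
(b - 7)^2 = b^2 - 14*b + 49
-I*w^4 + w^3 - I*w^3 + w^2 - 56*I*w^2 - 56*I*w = w*(w - 7*I)*(w + 8*I)*(-I*w - I)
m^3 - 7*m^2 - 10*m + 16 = (m - 8)*(m - 1)*(m + 2)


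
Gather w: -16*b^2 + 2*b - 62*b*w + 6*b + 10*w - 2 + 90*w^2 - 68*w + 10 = -16*b^2 + 8*b + 90*w^2 + w*(-62*b - 58) + 8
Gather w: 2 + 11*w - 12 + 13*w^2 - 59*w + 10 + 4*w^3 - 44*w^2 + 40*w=4*w^3 - 31*w^2 - 8*w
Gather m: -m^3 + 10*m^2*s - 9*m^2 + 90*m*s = -m^3 + m^2*(10*s - 9) + 90*m*s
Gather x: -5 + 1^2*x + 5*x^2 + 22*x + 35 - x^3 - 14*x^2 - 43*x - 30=-x^3 - 9*x^2 - 20*x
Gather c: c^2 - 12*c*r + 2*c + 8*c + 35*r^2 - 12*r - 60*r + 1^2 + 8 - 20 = c^2 + c*(10 - 12*r) + 35*r^2 - 72*r - 11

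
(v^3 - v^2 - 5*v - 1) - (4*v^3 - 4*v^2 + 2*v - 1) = -3*v^3 + 3*v^2 - 7*v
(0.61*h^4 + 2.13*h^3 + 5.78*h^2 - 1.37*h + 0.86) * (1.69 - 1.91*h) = -1.1651*h^5 - 3.0374*h^4 - 7.4401*h^3 + 12.3849*h^2 - 3.9579*h + 1.4534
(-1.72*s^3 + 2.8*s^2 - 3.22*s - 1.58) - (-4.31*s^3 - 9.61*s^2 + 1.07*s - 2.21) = 2.59*s^3 + 12.41*s^2 - 4.29*s + 0.63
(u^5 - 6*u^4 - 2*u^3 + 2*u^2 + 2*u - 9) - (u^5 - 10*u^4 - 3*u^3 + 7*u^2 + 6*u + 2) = 4*u^4 + u^3 - 5*u^2 - 4*u - 11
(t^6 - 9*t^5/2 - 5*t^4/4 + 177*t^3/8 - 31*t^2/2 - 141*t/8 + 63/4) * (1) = t^6 - 9*t^5/2 - 5*t^4/4 + 177*t^3/8 - 31*t^2/2 - 141*t/8 + 63/4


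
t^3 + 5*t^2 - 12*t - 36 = (t - 3)*(t + 2)*(t + 6)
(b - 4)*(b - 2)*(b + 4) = b^3 - 2*b^2 - 16*b + 32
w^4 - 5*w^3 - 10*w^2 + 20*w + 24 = (w - 6)*(w - 2)*(w + 1)*(w + 2)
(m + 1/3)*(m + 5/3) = m^2 + 2*m + 5/9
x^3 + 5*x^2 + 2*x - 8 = (x - 1)*(x + 2)*(x + 4)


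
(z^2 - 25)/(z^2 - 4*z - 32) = (25 - z^2)/(-z^2 + 4*z + 32)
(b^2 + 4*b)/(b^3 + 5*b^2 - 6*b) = (b + 4)/(b^2 + 5*b - 6)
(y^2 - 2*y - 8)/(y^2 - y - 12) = (y + 2)/(y + 3)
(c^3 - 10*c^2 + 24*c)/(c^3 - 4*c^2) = (c - 6)/c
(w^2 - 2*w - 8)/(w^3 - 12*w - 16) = 1/(w + 2)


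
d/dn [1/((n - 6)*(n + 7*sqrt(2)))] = ((6 - n)*(n + 7*sqrt(2)) - (n - 6)^2)/((n - 6)^3*(n + 7*sqrt(2))^2)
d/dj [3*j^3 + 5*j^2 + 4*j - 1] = 9*j^2 + 10*j + 4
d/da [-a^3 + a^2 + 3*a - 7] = -3*a^2 + 2*a + 3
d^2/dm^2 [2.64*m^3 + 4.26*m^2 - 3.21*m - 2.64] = 15.84*m + 8.52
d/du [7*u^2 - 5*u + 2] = 14*u - 5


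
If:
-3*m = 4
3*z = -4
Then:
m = -4/3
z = -4/3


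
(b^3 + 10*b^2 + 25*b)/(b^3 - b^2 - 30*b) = (b + 5)/(b - 6)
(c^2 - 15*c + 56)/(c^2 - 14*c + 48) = (c - 7)/(c - 6)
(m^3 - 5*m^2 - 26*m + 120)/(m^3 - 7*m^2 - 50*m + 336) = (m^2 + m - 20)/(m^2 - m - 56)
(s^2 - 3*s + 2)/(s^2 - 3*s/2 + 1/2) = 2*(s - 2)/(2*s - 1)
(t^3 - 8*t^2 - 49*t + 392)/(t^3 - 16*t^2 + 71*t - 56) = (t + 7)/(t - 1)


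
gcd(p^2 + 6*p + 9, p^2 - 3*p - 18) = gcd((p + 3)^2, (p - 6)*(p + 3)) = p + 3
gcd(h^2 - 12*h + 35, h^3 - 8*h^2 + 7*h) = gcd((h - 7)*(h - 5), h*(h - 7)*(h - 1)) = h - 7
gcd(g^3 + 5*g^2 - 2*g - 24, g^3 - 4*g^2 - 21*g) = g + 3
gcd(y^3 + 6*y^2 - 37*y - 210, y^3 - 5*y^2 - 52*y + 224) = y + 7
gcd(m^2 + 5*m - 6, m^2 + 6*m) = m + 6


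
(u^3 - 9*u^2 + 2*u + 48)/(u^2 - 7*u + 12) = (u^2 - 6*u - 16)/(u - 4)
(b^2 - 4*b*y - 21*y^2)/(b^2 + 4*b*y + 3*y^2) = (b - 7*y)/(b + y)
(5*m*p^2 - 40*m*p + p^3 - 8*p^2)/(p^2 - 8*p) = 5*m + p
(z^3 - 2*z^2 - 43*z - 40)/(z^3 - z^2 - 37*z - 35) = (z - 8)/(z - 7)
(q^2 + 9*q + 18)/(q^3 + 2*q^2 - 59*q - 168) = (q + 6)/(q^2 - q - 56)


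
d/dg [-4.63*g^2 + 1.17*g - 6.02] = 1.17 - 9.26*g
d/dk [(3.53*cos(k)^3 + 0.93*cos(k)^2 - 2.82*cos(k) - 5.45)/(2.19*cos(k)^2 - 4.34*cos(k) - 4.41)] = (-7.7307*cos(k)^4 + 30.6404*cos(k)^3 + 44.5623*cos(k)^2 - 15.6684*cos(k) + 11.2168)*sin(k)/(4.7961*cos(k)^4 - 19.0092*cos(k)^3 - 0.4802*cos(k)^2 + 38.2788*cos(k) + 19.4481)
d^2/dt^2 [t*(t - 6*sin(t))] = 6*t*sin(t) - 12*cos(t) + 2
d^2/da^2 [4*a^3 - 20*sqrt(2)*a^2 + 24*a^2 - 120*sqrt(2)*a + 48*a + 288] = 24*a - 40*sqrt(2) + 48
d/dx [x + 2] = 1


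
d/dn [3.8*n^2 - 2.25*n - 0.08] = 7.6*n - 2.25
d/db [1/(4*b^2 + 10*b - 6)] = (-4*b - 5)/(2*(2*b^2 + 5*b - 3)^2)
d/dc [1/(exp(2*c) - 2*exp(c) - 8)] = 2*(1 - exp(c))*exp(c)/(-exp(2*c) + 2*exp(c) + 8)^2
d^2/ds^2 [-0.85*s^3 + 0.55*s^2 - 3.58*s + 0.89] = 1.1 - 5.1*s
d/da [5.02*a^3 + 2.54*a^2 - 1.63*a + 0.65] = 15.06*a^2 + 5.08*a - 1.63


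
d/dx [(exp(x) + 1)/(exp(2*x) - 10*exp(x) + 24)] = (-2*(exp(x) - 5)*(exp(x) + 1) + exp(2*x) - 10*exp(x) + 24)*exp(x)/(exp(2*x) - 10*exp(x) + 24)^2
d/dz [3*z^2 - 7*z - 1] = 6*z - 7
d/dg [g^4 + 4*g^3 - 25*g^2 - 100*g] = 4*g^3 + 12*g^2 - 50*g - 100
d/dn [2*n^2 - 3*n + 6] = 4*n - 3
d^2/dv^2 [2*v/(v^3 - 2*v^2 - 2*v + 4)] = 4*(v*(-3*v^2 + 4*v + 2)^2 + (-3*v^2 - v*(3*v - 2) + 4*v + 2)*(v^3 - 2*v^2 - 2*v + 4))/(v^3 - 2*v^2 - 2*v + 4)^3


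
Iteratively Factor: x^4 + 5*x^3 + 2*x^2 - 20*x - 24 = (x + 3)*(x^3 + 2*x^2 - 4*x - 8) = (x + 2)*(x + 3)*(x^2 - 4) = (x + 2)^2*(x + 3)*(x - 2)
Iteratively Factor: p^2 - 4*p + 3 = (p - 1)*(p - 3)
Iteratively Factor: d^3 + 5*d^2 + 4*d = (d)*(d^2 + 5*d + 4) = d*(d + 1)*(d + 4)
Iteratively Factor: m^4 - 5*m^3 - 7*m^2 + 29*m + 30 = (m - 5)*(m^3 - 7*m - 6) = (m - 5)*(m + 2)*(m^2 - 2*m - 3) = (m - 5)*(m - 3)*(m + 2)*(m + 1)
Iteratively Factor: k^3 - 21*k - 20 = (k + 4)*(k^2 - 4*k - 5) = (k + 1)*(k + 4)*(k - 5)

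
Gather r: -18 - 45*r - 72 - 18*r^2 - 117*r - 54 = -18*r^2 - 162*r - 144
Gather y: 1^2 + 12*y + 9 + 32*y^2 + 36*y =32*y^2 + 48*y + 10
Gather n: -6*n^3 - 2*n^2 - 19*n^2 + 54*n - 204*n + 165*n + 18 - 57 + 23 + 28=-6*n^3 - 21*n^2 + 15*n + 12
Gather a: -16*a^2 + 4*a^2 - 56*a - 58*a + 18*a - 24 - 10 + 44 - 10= -12*a^2 - 96*a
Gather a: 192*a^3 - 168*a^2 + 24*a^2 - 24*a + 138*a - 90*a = 192*a^3 - 144*a^2 + 24*a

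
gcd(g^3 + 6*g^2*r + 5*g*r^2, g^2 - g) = g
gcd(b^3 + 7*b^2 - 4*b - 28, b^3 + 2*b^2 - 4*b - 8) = b^2 - 4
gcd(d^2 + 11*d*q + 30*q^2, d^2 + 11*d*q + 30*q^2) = d^2 + 11*d*q + 30*q^2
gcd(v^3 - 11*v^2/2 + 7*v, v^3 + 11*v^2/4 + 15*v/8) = v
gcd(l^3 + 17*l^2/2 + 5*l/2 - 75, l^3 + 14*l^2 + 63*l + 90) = l^2 + 11*l + 30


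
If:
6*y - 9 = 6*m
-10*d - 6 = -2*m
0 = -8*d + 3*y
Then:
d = -27/14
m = -93/14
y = -36/7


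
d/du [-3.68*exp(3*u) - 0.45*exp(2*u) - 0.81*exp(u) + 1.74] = (-11.04*exp(2*u) - 0.9*exp(u) - 0.81)*exp(u)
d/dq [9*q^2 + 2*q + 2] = 18*q + 2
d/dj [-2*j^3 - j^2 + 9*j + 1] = -6*j^2 - 2*j + 9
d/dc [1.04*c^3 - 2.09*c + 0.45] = 3.12*c^2 - 2.09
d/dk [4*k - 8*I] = 4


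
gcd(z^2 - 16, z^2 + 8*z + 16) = z + 4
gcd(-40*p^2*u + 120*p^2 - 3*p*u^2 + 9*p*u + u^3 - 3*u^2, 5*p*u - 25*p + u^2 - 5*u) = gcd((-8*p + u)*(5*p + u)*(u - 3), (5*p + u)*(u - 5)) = 5*p + u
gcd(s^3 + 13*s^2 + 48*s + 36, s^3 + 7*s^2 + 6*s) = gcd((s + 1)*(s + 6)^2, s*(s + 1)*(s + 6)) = s^2 + 7*s + 6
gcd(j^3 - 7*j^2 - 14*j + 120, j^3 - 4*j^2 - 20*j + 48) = j^2 - 2*j - 24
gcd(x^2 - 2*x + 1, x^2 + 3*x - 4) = x - 1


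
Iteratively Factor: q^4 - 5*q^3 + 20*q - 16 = (q - 4)*(q^3 - q^2 - 4*q + 4) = (q - 4)*(q + 2)*(q^2 - 3*q + 2) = (q - 4)*(q - 1)*(q + 2)*(q - 2)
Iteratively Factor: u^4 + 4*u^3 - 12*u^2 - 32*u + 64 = (u - 2)*(u^3 + 6*u^2 - 32) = (u - 2)*(u + 4)*(u^2 + 2*u - 8) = (u - 2)^2*(u + 4)*(u + 4)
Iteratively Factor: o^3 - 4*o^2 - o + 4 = (o - 4)*(o^2 - 1) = (o - 4)*(o - 1)*(o + 1)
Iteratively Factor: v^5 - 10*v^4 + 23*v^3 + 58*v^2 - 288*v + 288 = (v - 3)*(v^4 - 7*v^3 + 2*v^2 + 64*v - 96) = (v - 3)*(v - 2)*(v^3 - 5*v^2 - 8*v + 48) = (v - 4)*(v - 3)*(v - 2)*(v^2 - v - 12) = (v - 4)*(v - 3)*(v - 2)*(v + 3)*(v - 4)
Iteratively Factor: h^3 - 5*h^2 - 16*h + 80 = (h - 5)*(h^2 - 16) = (h - 5)*(h - 4)*(h + 4)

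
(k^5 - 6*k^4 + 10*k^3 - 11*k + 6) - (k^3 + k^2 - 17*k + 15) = k^5 - 6*k^4 + 9*k^3 - k^2 + 6*k - 9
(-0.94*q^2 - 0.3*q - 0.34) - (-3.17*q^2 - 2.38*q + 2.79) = 2.23*q^2 + 2.08*q - 3.13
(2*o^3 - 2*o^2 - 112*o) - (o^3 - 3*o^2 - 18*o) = o^3 + o^2 - 94*o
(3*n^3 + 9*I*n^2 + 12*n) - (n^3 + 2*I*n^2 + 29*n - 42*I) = 2*n^3 + 7*I*n^2 - 17*n + 42*I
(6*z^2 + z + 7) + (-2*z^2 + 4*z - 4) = 4*z^2 + 5*z + 3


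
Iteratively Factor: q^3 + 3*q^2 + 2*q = (q)*(q^2 + 3*q + 2) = q*(q + 2)*(q + 1)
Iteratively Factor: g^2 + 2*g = (g + 2)*(g)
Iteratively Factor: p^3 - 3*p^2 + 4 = (p - 2)*(p^2 - p - 2) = (p - 2)^2*(p + 1)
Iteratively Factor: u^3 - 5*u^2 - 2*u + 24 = (u + 2)*(u^2 - 7*u + 12) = (u - 4)*(u + 2)*(u - 3)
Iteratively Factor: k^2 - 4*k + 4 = (k - 2)*(k - 2)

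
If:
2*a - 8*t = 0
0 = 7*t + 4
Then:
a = -16/7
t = -4/7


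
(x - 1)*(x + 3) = x^2 + 2*x - 3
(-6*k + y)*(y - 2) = -6*k*y + 12*k + y^2 - 2*y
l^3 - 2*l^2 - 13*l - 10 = (l - 5)*(l + 1)*(l + 2)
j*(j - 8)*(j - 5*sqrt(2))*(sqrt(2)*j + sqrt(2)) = sqrt(2)*j^4 - 10*j^3 - 7*sqrt(2)*j^3 - 8*sqrt(2)*j^2 + 70*j^2 + 80*j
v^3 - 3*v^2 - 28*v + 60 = (v - 6)*(v - 2)*(v + 5)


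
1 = 1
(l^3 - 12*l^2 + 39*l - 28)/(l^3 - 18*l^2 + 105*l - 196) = (l - 1)/(l - 7)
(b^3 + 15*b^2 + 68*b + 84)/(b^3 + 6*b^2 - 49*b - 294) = (b + 2)/(b - 7)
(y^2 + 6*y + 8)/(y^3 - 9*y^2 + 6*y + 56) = (y + 4)/(y^2 - 11*y + 28)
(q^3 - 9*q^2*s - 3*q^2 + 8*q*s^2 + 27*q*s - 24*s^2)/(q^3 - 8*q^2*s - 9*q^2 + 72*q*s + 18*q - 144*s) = (q - s)/(q - 6)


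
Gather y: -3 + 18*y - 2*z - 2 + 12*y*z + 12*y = y*(12*z + 30) - 2*z - 5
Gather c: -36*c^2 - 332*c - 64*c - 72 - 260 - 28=-36*c^2 - 396*c - 360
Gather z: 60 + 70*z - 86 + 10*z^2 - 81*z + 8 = 10*z^2 - 11*z - 18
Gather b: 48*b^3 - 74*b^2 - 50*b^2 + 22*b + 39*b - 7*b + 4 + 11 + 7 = 48*b^3 - 124*b^2 + 54*b + 22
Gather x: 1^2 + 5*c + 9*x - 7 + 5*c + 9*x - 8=10*c + 18*x - 14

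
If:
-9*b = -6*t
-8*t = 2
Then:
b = -1/6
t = -1/4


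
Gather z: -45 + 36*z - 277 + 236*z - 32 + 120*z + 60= 392*z - 294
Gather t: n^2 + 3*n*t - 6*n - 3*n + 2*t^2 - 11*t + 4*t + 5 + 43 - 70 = n^2 - 9*n + 2*t^2 + t*(3*n - 7) - 22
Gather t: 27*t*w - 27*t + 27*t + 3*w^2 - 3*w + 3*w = 27*t*w + 3*w^2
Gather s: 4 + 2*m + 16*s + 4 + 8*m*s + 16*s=2*m + s*(8*m + 32) + 8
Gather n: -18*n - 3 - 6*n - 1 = -24*n - 4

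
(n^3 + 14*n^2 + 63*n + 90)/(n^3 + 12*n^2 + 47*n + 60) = (n + 6)/(n + 4)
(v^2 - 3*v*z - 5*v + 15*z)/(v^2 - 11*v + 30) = (v - 3*z)/(v - 6)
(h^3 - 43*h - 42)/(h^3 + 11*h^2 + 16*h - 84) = (h^2 - 6*h - 7)/(h^2 + 5*h - 14)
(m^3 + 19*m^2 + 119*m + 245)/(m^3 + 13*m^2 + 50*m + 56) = (m^2 + 12*m + 35)/(m^2 + 6*m + 8)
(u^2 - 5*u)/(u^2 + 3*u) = (u - 5)/(u + 3)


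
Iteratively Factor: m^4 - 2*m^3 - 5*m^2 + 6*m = (m - 1)*(m^3 - m^2 - 6*m) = (m - 1)*(m + 2)*(m^2 - 3*m) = (m - 3)*(m - 1)*(m + 2)*(m)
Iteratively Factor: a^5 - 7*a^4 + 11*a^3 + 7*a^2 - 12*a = (a)*(a^4 - 7*a^3 + 11*a^2 + 7*a - 12) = a*(a - 3)*(a^3 - 4*a^2 - a + 4) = a*(a - 3)*(a + 1)*(a^2 - 5*a + 4) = a*(a - 3)*(a - 1)*(a + 1)*(a - 4)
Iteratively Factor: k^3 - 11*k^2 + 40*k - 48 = (k - 4)*(k^2 - 7*k + 12) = (k - 4)*(k - 3)*(k - 4)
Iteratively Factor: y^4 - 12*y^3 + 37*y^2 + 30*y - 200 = (y - 5)*(y^3 - 7*y^2 + 2*y + 40) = (y - 5)^2*(y^2 - 2*y - 8) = (y - 5)^2*(y + 2)*(y - 4)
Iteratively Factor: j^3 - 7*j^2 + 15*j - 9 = (j - 3)*(j^2 - 4*j + 3) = (j - 3)^2*(j - 1)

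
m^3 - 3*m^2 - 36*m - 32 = (m - 8)*(m + 1)*(m + 4)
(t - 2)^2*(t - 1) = t^3 - 5*t^2 + 8*t - 4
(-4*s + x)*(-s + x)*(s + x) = 4*s^3 - s^2*x - 4*s*x^2 + x^3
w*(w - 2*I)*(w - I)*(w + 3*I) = w^4 + 7*w^2 - 6*I*w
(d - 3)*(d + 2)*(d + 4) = d^3 + 3*d^2 - 10*d - 24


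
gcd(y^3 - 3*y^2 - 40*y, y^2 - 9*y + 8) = y - 8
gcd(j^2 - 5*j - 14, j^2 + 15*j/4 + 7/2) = j + 2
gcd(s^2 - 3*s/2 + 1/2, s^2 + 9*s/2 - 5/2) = s - 1/2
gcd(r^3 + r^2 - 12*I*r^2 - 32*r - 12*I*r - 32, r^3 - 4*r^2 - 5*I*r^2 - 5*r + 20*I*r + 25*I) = r + 1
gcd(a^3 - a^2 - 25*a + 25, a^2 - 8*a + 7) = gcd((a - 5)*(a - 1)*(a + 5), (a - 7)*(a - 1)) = a - 1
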